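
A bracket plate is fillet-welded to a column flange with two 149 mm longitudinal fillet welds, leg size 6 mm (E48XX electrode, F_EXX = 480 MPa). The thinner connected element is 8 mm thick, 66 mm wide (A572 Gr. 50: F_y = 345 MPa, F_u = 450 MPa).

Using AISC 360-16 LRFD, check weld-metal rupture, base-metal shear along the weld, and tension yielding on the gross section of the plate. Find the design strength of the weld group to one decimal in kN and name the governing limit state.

163.9 kN (gross-section yield governs)

Weld metal: throat = 0.707×6 = 4.242 mm, L = 2×149 = 298 mm. φR_n = 0.75 × 0.6 × 480 × 4.242 × 298 = 273.0 kN.
Base metal shear (8 mm plate): yield φR_n = 1.0×0.6×345×8×298 = 493.5 kN; rupture φR_n = 0.75×0.6×450×8×298 = 482.8 kN; take 482.8 kN (rupture).
Tension yield (gross): A_g = 66×8 = 528 mm². φR_n = 0.90 × 345 × 528 = 163.9 kN.
Governing: min(273.0, 482.8, 163.9) = 163.9 kN → gross-section yield.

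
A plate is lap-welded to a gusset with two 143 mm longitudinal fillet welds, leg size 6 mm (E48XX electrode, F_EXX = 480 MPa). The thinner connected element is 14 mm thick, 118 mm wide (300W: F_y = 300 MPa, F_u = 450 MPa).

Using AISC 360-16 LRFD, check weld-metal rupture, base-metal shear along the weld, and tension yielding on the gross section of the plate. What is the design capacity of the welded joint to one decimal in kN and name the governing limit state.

Weld metal: throat = 0.707×6 = 4.242 mm, L = 2×143 = 286 mm. φR_n = 0.75 × 0.6 × 480 × 4.242 × 286 = 262.1 kN.
Base metal shear (14 mm plate): yield φR_n = 1.0×0.6×300×14×286 = 720.7 kN; rupture φR_n = 0.75×0.6×450×14×286 = 810.8 kN; take 720.7 kN (yield).
Tension yield (gross): A_g = 118×14 = 1652 mm². φR_n = 0.90 × 300 × 1652 = 446.0 kN.
Governing: min(262.1, 720.7, 446.0) = 262.1 kN → weld metal.

262.1 kN (weld metal governs)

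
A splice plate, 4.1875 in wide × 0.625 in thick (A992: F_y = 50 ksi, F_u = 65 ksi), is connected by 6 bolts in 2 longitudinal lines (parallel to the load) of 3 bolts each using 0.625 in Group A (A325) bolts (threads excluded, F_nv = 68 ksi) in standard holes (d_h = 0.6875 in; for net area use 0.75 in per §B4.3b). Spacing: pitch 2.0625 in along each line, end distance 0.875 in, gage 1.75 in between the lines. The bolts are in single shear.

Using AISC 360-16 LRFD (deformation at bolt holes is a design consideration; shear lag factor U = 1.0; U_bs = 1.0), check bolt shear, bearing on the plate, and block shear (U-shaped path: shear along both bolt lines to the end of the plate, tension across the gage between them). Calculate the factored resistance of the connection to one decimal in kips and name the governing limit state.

93.9 kips (bolt shear governs)

Bolt shear: A_b = π(0.625)²/4 = 0.3068 in². φR_n = 0.75 × 68 × 0.3068 × 6 × 1 = 93.9 kips.
Bearing (0.625 in plate, F_u = 65 ksi): end bolts L_c = 0.875 − 0.6875/2 = 0.53125, R_n = min(1.2×0.53125×0.625×65, 2.4×0.625×0.625×65) = 25.898 kips/bolt; interior L_c = 2.0625 − 0.6875 = 1.375, R_n = 60.938 kips/bolt. φR_n = 0.75 × (2×25.898 + 4×60.938) = 221.7 kips.
Block shear: shear path 2×[0.875+2×2.0625] = 2×5 in, A_gv = 6.25, A_nv = 2×(5 − 2.5×0.75)×0.625 = 3.9063 in²; tension across gage: (1.75 − 1×0.75)×0.625 = 0.625 in². R_n = min(0.6×65×3.9063, 0.6×50×6.25) + 1.0×65×0.625 = min(152.35, 187.5) + 40.625 = 192.98 kips. φR_n = 0.75 × 192.98 = 144.7 kips.
Governing: min(93.9, 221.7, 144.7) = 93.9 kips → bolt shear.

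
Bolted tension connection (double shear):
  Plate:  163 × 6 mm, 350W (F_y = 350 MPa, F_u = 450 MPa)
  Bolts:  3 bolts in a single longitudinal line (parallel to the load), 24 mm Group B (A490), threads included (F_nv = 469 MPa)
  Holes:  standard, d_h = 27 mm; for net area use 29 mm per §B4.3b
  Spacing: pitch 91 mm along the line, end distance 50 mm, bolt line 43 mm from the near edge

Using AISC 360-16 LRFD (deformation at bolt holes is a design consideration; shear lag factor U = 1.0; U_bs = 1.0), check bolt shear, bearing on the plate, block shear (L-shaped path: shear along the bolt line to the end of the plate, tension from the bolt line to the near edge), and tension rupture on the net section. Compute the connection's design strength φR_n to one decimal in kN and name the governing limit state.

Bolt shear: A_b = π(24)²/4 = 452.39 mm². φR_n = 0.75 × 469 × 452.39 × 3 × 2 = 954.8 kN.
Bearing (6 mm plate, F_u = 450 MPa): end bolts L_c = 50 − 27/2 = 36.5, R_n = min(1.2×36.5×6×450, 2.4×24×6×450) = 118.26 kN/bolt; interior L_c = 91 − 27 = 64, R_n = 155.52 kN/bolt. φR_n = 0.75 × (1×118.26 + 2×155.52) = 322.0 kN.
Block shear: shear path 1×[50+2×91] = 1×232 mm, A_gv = 1392, A_nv = 1×(232 − 2.5×29)×6 = 957 mm²; tension to near edge: (43 − 0.5×29)×6 = 171 mm². R_n = min(0.6×450×957, 0.6×350×1392) + 1.0×450×171 = min(258.39, 292.32) + 76.95 = 335.34 kN. φR_n = 0.75 × 335.34 = 251.5 kN.
Tension rupture (net): A_n = (163 − 1×29)×6 = 804 mm² (U = 1.0, A_e = A_n). φR_n = 0.75 × 450 × 804 = 271.4 kN.
Governing: min(954.8, 322.0, 251.5, 271.4) = 251.5 kN → block shear.

251.5 kN (block shear governs)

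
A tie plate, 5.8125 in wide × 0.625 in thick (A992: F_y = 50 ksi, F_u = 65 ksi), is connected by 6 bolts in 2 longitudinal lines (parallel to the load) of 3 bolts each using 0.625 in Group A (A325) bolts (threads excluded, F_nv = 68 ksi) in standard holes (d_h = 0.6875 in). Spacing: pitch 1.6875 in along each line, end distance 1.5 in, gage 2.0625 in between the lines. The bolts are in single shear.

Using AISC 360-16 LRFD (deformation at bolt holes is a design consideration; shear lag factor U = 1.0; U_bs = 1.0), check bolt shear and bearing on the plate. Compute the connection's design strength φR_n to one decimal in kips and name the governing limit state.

Bolt shear: A_b = π(0.625)²/4 = 0.3068 in². φR_n = 0.75 × 68 × 0.3068 × 6 × 1 = 93.9 kips.
Bearing (0.625 in plate, F_u = 65 ksi): end bolts L_c = 1.5 − 0.6875/2 = 1.15625, R_n = min(1.2×1.15625×0.625×65, 2.4×0.625×0.625×65) = 56.367 kips/bolt; interior L_c = 1.6875 − 0.6875 = 1, R_n = 48.75 kips/bolt. φR_n = 0.75 × (2×56.367 + 4×48.75) = 230.8 kips.
Governing: min(93.9, 230.8) = 93.9 kips → bolt shear.

93.9 kips (bolt shear governs)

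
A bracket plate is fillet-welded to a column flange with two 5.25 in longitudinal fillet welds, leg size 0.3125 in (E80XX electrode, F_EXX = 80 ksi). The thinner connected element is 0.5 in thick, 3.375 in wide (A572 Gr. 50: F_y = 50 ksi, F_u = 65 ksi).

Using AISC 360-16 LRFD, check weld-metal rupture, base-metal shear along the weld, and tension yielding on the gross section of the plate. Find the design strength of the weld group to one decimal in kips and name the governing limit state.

Weld metal: throat = 0.707×0.3125 = 0.22094 in, L = 2×5.25 = 10.5 in. φR_n = 0.75 × 0.6 × 80 × 0.22094 × 10.5 = 83.5 kips.
Base metal shear (0.5 in plate): yield φR_n = 1.0×0.6×50×0.5×10.5 = 157.5 kips; rupture φR_n = 0.75×0.6×65×0.5×10.5 = 153.6 kips; take 153.6 kips (rupture).
Tension yield (gross): A_g = 3.375×0.5 = 1.6875 in². φR_n = 0.90 × 50 × 1.6875 = 75.9 kips.
Governing: min(83.5, 153.6, 75.9) = 75.9 kips → gross-section yield.

75.9 kips (gross-section yield governs)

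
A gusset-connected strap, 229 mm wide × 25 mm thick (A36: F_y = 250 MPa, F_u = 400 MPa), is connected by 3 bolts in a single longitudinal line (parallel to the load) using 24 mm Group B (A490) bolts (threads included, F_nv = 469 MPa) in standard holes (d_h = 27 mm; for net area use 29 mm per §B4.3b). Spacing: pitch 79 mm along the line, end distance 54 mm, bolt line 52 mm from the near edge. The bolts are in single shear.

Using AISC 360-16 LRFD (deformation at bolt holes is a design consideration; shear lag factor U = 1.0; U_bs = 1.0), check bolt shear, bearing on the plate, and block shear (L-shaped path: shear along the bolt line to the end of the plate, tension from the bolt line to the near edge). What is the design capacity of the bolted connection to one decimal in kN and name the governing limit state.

Bolt shear: A_b = π(24)²/4 = 452.39 mm². φR_n = 0.75 × 469 × 452.39 × 3 × 1 = 477.4 kN.
Bearing (25 mm plate, F_u = 400 MPa): end bolts L_c = 54 − 27/2 = 40.5, R_n = min(1.2×40.5×25×400, 2.4×24×25×400) = 486 kN/bolt; interior L_c = 79 − 27 = 52, R_n = 576 kN/bolt. φR_n = 0.75 × (1×486 + 2×576) = 1228.5 kN.
Block shear: shear path 1×[54+2×79] = 1×212 mm, A_gv = 5300, A_nv = 1×(212 − 2.5×29)×25 = 3487.5 mm²; tension to near edge: (52 − 0.5×29)×25 = 937.5 mm². R_n = min(0.6×400×3487.5, 0.6×250×5300) + 1.0×400×937.5 = min(837, 795) + 375 = 1170 kN. φR_n = 0.75 × 1170 = 877.5 kN.
Governing: min(477.4, 1228.5, 877.5) = 477.4 kN → bolt shear.

477.4 kN (bolt shear governs)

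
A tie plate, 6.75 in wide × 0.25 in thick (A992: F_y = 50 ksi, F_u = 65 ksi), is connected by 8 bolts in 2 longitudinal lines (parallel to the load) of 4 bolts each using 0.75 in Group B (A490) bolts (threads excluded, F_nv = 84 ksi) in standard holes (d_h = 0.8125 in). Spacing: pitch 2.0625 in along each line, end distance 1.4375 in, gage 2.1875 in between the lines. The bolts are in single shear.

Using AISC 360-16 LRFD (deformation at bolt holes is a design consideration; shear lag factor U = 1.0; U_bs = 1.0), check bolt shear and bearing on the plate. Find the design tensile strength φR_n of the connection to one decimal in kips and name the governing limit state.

139.9 kips (bearing governs)

Bolt shear: A_b = π(0.75)²/4 = 0.44179 in². φR_n = 0.75 × 84 × 0.44179 × 8 × 1 = 222.7 kips.
Bearing (0.25 in plate, F_u = 65 ksi): end bolts L_c = 1.4375 − 0.8125/2 = 1.03125, R_n = min(1.2×1.03125×0.25×65, 2.4×0.75×0.25×65) = 20.109 kips/bolt; interior L_c = 2.0625 − 0.8125 = 1.25, R_n = 24.375 kips/bolt. φR_n = 0.75 × (2×20.109 + 6×24.375) = 139.9 kips.
Governing: min(222.7, 139.9) = 139.9 kips → bearing.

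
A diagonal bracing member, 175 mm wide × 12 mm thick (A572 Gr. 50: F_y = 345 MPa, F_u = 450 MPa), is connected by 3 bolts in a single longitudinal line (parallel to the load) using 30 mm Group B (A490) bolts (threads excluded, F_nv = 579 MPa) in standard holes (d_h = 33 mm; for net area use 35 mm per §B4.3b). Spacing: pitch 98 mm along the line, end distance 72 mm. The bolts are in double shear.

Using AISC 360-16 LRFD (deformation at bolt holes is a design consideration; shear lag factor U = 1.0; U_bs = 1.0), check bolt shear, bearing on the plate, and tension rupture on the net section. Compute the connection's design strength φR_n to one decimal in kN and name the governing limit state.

Bolt shear: A_b = π(30)²/4 = 706.86 mm². φR_n = 0.75 × 579 × 706.86 × 3 × 2 = 1841.7 kN.
Bearing (12 mm plate, F_u = 450 MPa): end bolts L_c = 72 − 33/2 = 55.5, R_n = min(1.2×55.5×12×450, 2.4×30×12×450) = 359.64 kN/bolt; interior L_c = 98 − 33 = 65, R_n = 388.8 kN/bolt. φR_n = 0.75 × (1×359.64 + 2×388.8) = 852.9 kN.
Tension rupture (net): A_n = (175 − 1×35)×12 = 1680 mm² (U = 1.0, A_e = A_n). φR_n = 0.75 × 450 × 1680 = 567.0 kN.
Governing: min(1841.7, 852.9, 567.0) = 567.0 kN → net-section rupture.

567.0 kN (net-section rupture governs)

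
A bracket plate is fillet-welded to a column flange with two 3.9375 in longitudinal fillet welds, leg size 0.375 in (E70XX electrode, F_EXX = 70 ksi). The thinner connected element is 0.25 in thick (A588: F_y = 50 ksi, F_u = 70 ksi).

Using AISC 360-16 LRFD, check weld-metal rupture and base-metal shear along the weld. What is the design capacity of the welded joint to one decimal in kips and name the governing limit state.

Weld metal: throat = 0.707×0.375 = 0.26513 in, L = 2×3.9375 = 7.875 in. φR_n = 0.75 × 0.6 × 70 × 0.26513 × 7.875 = 65.8 kips.
Base metal shear (0.25 in plate): yield φR_n = 1.0×0.6×50×0.25×7.875 = 59.1 kips; rupture φR_n = 0.75×0.6×70×0.25×7.875 = 62.0 kips; take 59.1 kips (yield).
Governing: min(65.8, 59.1) = 59.1 kips → base-metal shear.

59.1 kips (base-metal shear governs)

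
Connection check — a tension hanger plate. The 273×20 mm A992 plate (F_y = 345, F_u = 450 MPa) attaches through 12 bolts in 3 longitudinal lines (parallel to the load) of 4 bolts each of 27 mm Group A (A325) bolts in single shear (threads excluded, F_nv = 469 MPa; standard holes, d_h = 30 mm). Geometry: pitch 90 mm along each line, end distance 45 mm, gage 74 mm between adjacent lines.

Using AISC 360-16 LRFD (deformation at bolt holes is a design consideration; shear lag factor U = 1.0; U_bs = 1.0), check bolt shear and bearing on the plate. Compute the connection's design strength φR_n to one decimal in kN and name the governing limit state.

Bolt shear: A_b = π(27)²/4 = 572.56 mm². φR_n = 0.75 × 469 × 572.56 × 12 × 1 = 2416.8 kN.
Bearing (20 mm plate, F_u = 450 MPa): end bolts L_c = 45 − 30/2 = 30, R_n = min(1.2×30×20×450, 2.4×27×20×450) = 324 kN/bolt; interior L_c = 90 − 30 = 60, R_n = 583.2 kN/bolt. φR_n = 0.75 × (3×324 + 9×583.2) = 4665.6 kN.
Governing: min(2416.8, 4665.6) = 2416.8 kN → bolt shear.

2416.8 kN (bolt shear governs)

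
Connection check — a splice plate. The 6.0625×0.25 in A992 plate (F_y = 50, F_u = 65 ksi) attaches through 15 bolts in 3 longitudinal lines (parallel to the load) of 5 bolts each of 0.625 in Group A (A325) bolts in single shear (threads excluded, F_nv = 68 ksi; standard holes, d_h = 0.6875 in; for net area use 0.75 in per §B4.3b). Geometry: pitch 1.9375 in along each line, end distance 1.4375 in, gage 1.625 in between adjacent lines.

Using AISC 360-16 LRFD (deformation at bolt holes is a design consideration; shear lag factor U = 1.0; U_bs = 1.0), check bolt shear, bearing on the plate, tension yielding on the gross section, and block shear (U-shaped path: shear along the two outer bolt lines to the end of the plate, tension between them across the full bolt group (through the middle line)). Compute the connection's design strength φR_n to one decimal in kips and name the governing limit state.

68.2 kips (gross-section yield governs)

Bolt shear: A_b = π(0.625)²/4 = 0.3068 in². φR_n = 0.75 × 68 × 0.3068 × 15 × 1 = 234.7 kips.
Bearing (0.25 in plate, F_u = 65 ksi): end bolts L_c = 1.4375 − 0.6875/2 = 1.09375, R_n = min(1.2×1.09375×0.25×65, 2.4×0.625×0.25×65) = 21.328 kips/bolt; interior L_c = 1.9375 − 0.6875 = 1.25, R_n = 24.375 kips/bolt. φR_n = 0.75 × (3×21.328 + 12×24.375) = 267.4 kips.
Tension yield (gross): A_g = 6.0625×0.25 = 1.5156 in². φR_n = 0.90 × 50 × 1.5156 = 68.2 kips.
Block shear: shear path 2×[1.4375+4×1.9375] = 2×9.1875 in, A_gv = 4.5938, A_nv = 2×(9.1875 − 4.5×0.75)×0.25 = 2.9063 in²; tension across gage: (3.25 − 2×0.75)×0.25 = 0.4375 in². R_n = min(0.6×65×2.9063, 0.6×50×4.5938) + 1.0×65×0.4375 = min(113.35, 137.81) + 28.438 = 141.79 kips. φR_n = 0.75 × 141.79 = 106.3 kips.
Governing: min(234.7, 267.4, 68.2, 106.3) = 68.2 kips → gross-section yield.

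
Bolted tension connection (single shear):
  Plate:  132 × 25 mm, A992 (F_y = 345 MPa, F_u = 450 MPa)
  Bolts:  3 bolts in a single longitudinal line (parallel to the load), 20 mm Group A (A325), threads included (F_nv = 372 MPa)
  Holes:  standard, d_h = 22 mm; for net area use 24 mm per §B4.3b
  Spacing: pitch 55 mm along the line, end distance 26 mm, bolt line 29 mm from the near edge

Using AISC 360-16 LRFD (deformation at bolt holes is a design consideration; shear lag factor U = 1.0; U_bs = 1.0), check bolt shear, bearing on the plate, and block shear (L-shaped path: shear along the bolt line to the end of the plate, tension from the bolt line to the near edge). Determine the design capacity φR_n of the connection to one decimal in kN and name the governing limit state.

263.0 kN (bolt shear governs)

Bolt shear: A_b = π(20)²/4 = 314.16 mm². φR_n = 0.75 × 372 × 314.16 × 3 × 1 = 263.0 kN.
Bearing (25 mm plate, F_u = 450 MPa): end bolts L_c = 26 − 22/2 = 15, R_n = min(1.2×15×25×450, 2.4×20×25×450) = 202.5 kN/bolt; interior L_c = 55 − 22 = 33, R_n = 445.5 kN/bolt. φR_n = 0.75 × (1×202.5 + 2×445.5) = 820.1 kN.
Block shear: shear path 1×[26+2×55] = 1×136 mm, A_gv = 3400, A_nv = 1×(136 − 2.5×24)×25 = 1900 mm²; tension to near edge: (29 − 0.5×24)×25 = 425 mm². R_n = min(0.6×450×1900, 0.6×345×3400) + 1.0×450×425 = min(513, 703.8) + 191.25 = 704.25 kN. φR_n = 0.75 × 704.25 = 528.2 kN.
Governing: min(263.0, 820.1, 528.2) = 263.0 kN → bolt shear.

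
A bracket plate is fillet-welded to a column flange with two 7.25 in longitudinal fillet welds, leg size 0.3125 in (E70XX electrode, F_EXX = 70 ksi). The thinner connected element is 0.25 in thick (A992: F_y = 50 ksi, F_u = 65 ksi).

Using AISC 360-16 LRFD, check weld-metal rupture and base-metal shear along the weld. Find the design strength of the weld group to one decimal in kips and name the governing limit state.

Weld metal: throat = 0.707×0.3125 = 0.22094 in, L = 2×7.25 = 14.5 in. φR_n = 0.75 × 0.6 × 70 × 0.22094 × 14.5 = 100.9 kips.
Base metal shear (0.25 in plate): yield φR_n = 1.0×0.6×50×0.25×14.5 = 108.8 kips; rupture φR_n = 0.75×0.6×65×0.25×14.5 = 106.0 kips; take 106.0 kips (rupture).
Governing: min(100.9, 106.0) = 100.9 kips → weld metal.

100.9 kips (weld metal governs)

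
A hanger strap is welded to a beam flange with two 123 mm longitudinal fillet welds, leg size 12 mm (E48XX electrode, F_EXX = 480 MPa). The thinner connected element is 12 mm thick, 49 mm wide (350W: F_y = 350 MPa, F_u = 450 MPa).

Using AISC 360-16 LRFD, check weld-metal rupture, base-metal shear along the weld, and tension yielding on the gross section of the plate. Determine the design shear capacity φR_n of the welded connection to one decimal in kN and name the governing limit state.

185.2 kN (gross-section yield governs)

Weld metal: throat = 0.707×12 = 8.484 mm, L = 2×123 = 246 mm. φR_n = 0.75 × 0.6 × 480 × 8.484 × 246 = 450.8 kN.
Base metal shear (12 mm plate): yield φR_n = 1.0×0.6×350×12×246 = 619.9 kN; rupture φR_n = 0.75×0.6×450×12×246 = 597.8 kN; take 597.8 kN (rupture).
Tension yield (gross): A_g = 49×12 = 588 mm². φR_n = 0.90 × 350 × 588 = 185.2 kN.
Governing: min(450.8, 597.8, 185.2) = 185.2 kN → gross-section yield.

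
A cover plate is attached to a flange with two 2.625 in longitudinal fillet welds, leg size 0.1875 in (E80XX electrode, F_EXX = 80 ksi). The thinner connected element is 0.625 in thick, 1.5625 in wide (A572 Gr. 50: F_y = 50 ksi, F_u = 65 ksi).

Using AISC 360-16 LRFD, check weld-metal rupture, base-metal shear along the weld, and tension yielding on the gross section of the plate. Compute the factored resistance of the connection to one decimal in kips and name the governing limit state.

Weld metal: throat = 0.707×0.1875 = 0.13256 in, L = 2×2.625 = 5.25 in. φR_n = 0.75 × 0.6 × 80 × 0.13256 × 5.25 = 25.1 kips.
Base metal shear (0.625 in plate): yield φR_n = 1.0×0.6×50×0.625×5.25 = 98.4 kips; rupture φR_n = 0.75×0.6×65×0.625×5.25 = 96.0 kips; take 96.0 kips (rupture).
Tension yield (gross): A_g = 1.5625×0.625 = 0.97656 in². φR_n = 0.90 × 50 × 0.97656 = 43.9 kips.
Governing: min(25.1, 96.0, 43.9) = 25.1 kips → weld metal.

25.1 kips (weld metal governs)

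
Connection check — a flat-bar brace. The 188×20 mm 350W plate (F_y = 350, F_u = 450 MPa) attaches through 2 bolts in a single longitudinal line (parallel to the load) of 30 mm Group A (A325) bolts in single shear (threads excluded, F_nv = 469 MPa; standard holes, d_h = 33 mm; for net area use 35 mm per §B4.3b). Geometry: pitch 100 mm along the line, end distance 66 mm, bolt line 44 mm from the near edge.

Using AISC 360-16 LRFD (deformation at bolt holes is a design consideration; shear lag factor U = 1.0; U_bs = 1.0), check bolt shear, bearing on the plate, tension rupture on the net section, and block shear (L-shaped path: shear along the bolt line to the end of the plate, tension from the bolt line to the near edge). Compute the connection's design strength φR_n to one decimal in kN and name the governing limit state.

Bolt shear: A_b = π(30)²/4 = 706.86 mm². φR_n = 0.75 × 469 × 706.86 × 2 × 1 = 497.3 kN.
Bearing (20 mm plate, F_u = 450 MPa): end bolts L_c = 66 − 33/2 = 49.5, R_n = min(1.2×49.5×20×450, 2.4×30×20×450) = 534.6 kN/bolt; interior L_c = 100 − 33 = 67, R_n = 648 kN/bolt. φR_n = 0.75 × (1×534.6 + 1×648) = 887.0 kN.
Tension rupture (net): A_n = (188 − 1×35)×20 = 3060 mm² (U = 1.0, A_e = A_n). φR_n = 0.75 × 450 × 3060 = 1032.8 kN.
Block shear: shear path 1×[66+1×100] = 1×166 mm, A_gv = 3320, A_nv = 1×(166 − 1.5×35)×20 = 2270 mm²; tension to near edge: (44 − 0.5×35)×20 = 530 mm². R_n = min(0.6×450×2270, 0.6×350×3320) + 1.0×450×530 = min(612.9, 697.2) + 238.5 = 851.4 kN. φR_n = 0.75 × 851.4 = 638.6 kN.
Governing: min(497.3, 887.0, 1032.8, 638.6) = 497.3 kN → bolt shear.

497.3 kN (bolt shear governs)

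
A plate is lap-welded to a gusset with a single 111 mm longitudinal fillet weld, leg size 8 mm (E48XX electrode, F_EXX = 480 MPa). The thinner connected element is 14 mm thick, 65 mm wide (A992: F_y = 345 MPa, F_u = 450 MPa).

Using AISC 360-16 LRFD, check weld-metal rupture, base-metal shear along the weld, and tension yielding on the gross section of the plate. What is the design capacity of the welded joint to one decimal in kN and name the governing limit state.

135.6 kN (weld metal governs)

Weld metal: throat = 0.707×8 = 5.656 mm, L = 111 mm. φR_n = 0.75 × 0.6 × 480 × 5.656 × 111 = 135.6 kN.
Base metal shear (14 mm plate): yield φR_n = 1.0×0.6×345×14×111 = 321.7 kN; rupture φR_n = 0.75×0.6×450×14×111 = 314.7 kN; take 314.7 kN (rupture).
Tension yield (gross): A_g = 65×14 = 910 mm². φR_n = 0.90 × 345 × 910 = 282.6 kN.
Governing: min(135.6, 314.7, 282.6) = 135.6 kN → weld metal.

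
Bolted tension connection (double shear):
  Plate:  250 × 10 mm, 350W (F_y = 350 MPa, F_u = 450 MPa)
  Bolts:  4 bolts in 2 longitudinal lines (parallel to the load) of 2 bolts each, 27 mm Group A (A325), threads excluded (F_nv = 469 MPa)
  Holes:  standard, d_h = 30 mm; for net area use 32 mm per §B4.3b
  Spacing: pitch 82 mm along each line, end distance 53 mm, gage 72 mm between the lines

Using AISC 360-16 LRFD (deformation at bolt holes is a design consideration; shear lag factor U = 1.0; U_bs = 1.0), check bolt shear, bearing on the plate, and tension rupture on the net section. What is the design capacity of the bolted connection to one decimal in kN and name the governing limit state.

627.8 kN (net-section rupture governs)

Bolt shear: A_b = π(27)²/4 = 572.56 mm². φR_n = 0.75 × 469 × 572.56 × 4 × 2 = 1611.2 kN.
Bearing (10 mm plate, F_u = 450 MPa): end bolts L_c = 53 − 30/2 = 38, R_n = min(1.2×38×10×450, 2.4×27×10×450) = 205.2 kN/bolt; interior L_c = 82 − 30 = 52, R_n = 280.8 kN/bolt. φR_n = 0.75 × (2×205.2 + 2×280.8) = 729.0 kN.
Tension rupture (net): A_n = (250 − 2×32)×10 = 1860 mm² (U = 1.0, A_e = A_n). φR_n = 0.75 × 450 × 1860 = 627.8 kN.
Governing: min(1611.2, 729.0, 627.8) = 627.8 kN → net-section rupture.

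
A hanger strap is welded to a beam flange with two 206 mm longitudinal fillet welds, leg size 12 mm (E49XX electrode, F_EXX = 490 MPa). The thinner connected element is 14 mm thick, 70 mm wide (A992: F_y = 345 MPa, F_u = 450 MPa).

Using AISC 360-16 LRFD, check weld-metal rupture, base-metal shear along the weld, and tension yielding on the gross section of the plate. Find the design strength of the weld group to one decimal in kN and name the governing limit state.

304.3 kN (gross-section yield governs)

Weld metal: throat = 0.707×12 = 8.484 mm, L = 2×206 = 412 mm. φR_n = 0.75 × 0.6 × 490 × 8.484 × 412 = 770.7 kN.
Base metal shear (14 mm plate): yield φR_n = 1.0×0.6×345×14×412 = 1194.0 kN; rupture φR_n = 0.75×0.6×450×14×412 = 1168.0 kN; take 1168.0 kN (rupture).
Tension yield (gross): A_g = 70×14 = 980 mm². φR_n = 0.90 × 345 × 980 = 304.3 kN.
Governing: min(770.7, 1168.0, 304.3) = 304.3 kN → gross-section yield.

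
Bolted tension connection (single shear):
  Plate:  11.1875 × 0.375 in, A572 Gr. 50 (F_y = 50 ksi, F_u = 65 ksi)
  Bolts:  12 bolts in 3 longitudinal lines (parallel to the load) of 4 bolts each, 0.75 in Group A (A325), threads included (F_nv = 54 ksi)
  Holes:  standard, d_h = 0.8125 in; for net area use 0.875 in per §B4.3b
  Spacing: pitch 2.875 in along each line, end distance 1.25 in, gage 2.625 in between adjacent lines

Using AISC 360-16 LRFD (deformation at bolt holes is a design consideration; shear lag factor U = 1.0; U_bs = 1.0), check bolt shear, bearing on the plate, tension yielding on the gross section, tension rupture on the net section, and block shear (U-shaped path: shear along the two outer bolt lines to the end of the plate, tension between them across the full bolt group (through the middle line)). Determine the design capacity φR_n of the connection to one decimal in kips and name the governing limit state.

Bolt shear: A_b = π(0.75)²/4 = 0.44179 in². φR_n = 0.75 × 54 × 0.44179 × 12 × 1 = 214.7 kips.
Bearing (0.375 in plate, F_u = 65 ksi): end bolts L_c = 1.25 − 0.8125/2 = 0.84375, R_n = min(1.2×0.84375×0.375×65, 2.4×0.75×0.375×65) = 24.68 kips/bolt; interior L_c = 2.875 − 0.8125 = 2.0625, R_n = 43.875 kips/bolt. φR_n = 0.75 × (3×24.68 + 9×43.875) = 351.7 kips.
Tension yield (gross): A_g = 11.1875×0.375 = 4.1953 in². φR_n = 0.90 × 50 × 4.1953 = 188.8 kips.
Tension rupture (net): A_n = (11.1875 − 3×0.875)×0.375 = 3.2109 in² (U = 1.0, A_e = A_n). φR_n = 0.75 × 65 × 3.2109 = 156.5 kips.
Block shear: shear path 2×[1.25+3×2.875] = 2×9.875 in, A_gv = 7.4063, A_nv = 2×(9.875 − 3.5×0.875)×0.375 = 5.1094 in²; tension across gage: (5.25 − 2×0.875)×0.375 = 1.3125 in². R_n = min(0.6×65×5.1094, 0.6×50×7.4063) + 1.0×65×1.3125 = min(199.27, 222.19) + 85.313 = 284.58 kips. φR_n = 0.75 × 284.58 = 213.4 kips.
Governing: min(214.7, 351.7, 188.8, 156.5, 213.4) = 156.5 kips → net-section rupture.

156.5 kips (net-section rupture governs)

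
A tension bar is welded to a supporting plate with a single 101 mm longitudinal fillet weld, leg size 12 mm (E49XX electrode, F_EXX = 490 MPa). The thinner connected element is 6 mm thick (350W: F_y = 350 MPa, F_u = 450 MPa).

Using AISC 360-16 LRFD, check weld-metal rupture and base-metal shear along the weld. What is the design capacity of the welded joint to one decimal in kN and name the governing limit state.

Weld metal: throat = 0.707×12 = 8.484 mm, L = 101 mm. φR_n = 0.75 × 0.6 × 490 × 8.484 × 101 = 188.9 kN.
Base metal shear (6 mm plate): yield φR_n = 1.0×0.6×350×6×101 = 127.3 kN; rupture φR_n = 0.75×0.6×450×6×101 = 122.7 kN; take 122.7 kN (rupture).
Governing: min(188.9, 122.7) = 122.7 kN → base-metal shear.

122.7 kN (base-metal shear governs)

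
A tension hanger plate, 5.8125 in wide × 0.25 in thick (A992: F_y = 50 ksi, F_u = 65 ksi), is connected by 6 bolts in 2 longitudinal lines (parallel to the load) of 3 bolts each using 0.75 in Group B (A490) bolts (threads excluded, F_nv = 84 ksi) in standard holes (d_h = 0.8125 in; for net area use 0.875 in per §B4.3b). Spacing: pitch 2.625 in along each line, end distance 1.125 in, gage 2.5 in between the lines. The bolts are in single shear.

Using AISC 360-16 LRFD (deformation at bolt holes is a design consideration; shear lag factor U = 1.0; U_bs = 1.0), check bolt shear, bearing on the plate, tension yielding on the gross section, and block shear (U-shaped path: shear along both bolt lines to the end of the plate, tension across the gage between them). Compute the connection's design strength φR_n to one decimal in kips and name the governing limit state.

65.4 kips (gross-section yield governs)

Bolt shear: A_b = π(0.75)²/4 = 0.44179 in². φR_n = 0.75 × 84 × 0.44179 × 6 × 1 = 167.0 kips.
Bearing (0.25 in plate, F_u = 65 ksi): end bolts L_c = 1.125 − 0.8125/2 = 0.71875, R_n = min(1.2×0.71875×0.25×65, 2.4×0.75×0.25×65) = 14.016 kips/bolt; interior L_c = 2.625 − 0.8125 = 1.8125, R_n = 29.25 kips/bolt. φR_n = 0.75 × (2×14.016 + 4×29.25) = 108.8 kips.
Tension yield (gross): A_g = 5.8125×0.25 = 1.4531 in². φR_n = 0.90 × 50 × 1.4531 = 65.4 kips.
Block shear: shear path 2×[1.125+2×2.625] = 2×6.375 in, A_gv = 3.1875, A_nv = 2×(6.375 − 2.5×0.875)×0.25 = 2.0938 in²; tension across gage: (2.5 − 1×0.875)×0.25 = 0.40625 in². R_n = min(0.6×65×2.0938, 0.6×50×3.1875) + 1.0×65×0.40625 = min(81.658, 95.625) + 26.406 = 108.06 kips. φR_n = 0.75 × 108.06 = 81.0 kips.
Governing: min(167.0, 108.8, 65.4, 81.0) = 65.4 kips → gross-section yield.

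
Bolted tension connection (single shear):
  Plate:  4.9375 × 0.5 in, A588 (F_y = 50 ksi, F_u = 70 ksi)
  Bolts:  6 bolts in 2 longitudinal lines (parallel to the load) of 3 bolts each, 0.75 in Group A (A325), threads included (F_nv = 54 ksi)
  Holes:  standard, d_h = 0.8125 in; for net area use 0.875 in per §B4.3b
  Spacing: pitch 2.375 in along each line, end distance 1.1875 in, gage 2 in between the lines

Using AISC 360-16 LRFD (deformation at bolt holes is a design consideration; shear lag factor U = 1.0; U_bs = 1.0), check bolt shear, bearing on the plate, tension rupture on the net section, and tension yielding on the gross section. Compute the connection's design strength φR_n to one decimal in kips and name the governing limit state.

83.7 kips (net-section rupture governs)

Bolt shear: A_b = π(0.75)²/4 = 0.44179 in². φR_n = 0.75 × 54 × 0.44179 × 6 × 1 = 107.4 kips.
Bearing (0.5 in plate, F_u = 70 ksi): end bolts L_c = 1.1875 − 0.8125/2 = 0.78125, R_n = min(1.2×0.78125×0.5×70, 2.4×0.75×0.5×70) = 32.813 kips/bolt; interior L_c = 2.375 − 0.8125 = 1.5625, R_n = 63 kips/bolt. φR_n = 0.75 × (2×32.813 + 4×63) = 238.2 kips.
Tension rupture (net): A_n = (4.9375 − 2×0.875)×0.5 = 1.5938 in² (U = 1.0, A_e = A_n). φR_n = 0.75 × 70 × 1.5938 = 83.7 kips.
Tension yield (gross): A_g = 4.9375×0.5 = 2.4688 in². φR_n = 0.90 × 50 × 2.4688 = 111.1 kips.
Governing: min(107.4, 238.2, 83.7, 111.1) = 83.7 kips → net-section rupture.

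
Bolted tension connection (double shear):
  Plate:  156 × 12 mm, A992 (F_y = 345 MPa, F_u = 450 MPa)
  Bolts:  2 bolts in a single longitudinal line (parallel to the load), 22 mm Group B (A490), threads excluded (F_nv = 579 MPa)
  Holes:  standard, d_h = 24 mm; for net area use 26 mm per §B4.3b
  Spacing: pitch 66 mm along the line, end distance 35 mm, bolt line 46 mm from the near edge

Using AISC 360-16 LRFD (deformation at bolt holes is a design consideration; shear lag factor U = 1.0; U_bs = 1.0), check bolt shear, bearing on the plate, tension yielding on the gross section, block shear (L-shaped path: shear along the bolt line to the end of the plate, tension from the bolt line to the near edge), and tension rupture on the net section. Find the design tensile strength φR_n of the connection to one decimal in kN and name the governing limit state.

284.3 kN (block shear governs)

Bolt shear: A_b = π(22)²/4 = 380.13 mm². φR_n = 0.75 × 579 × 380.13 × 2 × 2 = 660.3 kN.
Bearing (12 mm plate, F_u = 450 MPa): end bolts L_c = 35 − 24/2 = 23, R_n = min(1.2×23×12×450, 2.4×22×12×450) = 149.04 kN/bolt; interior L_c = 66 − 24 = 42, R_n = 272.16 kN/bolt. φR_n = 0.75 × (1×149.04 + 1×272.16) = 315.9 kN.
Tension yield (gross): A_g = 156×12 = 1872 mm². φR_n = 0.90 × 345 × 1872 = 581.3 kN.
Block shear: shear path 1×[35+1×66] = 1×101 mm, A_gv = 1212, A_nv = 1×(101 − 1.5×26)×12 = 744 mm²; tension to near edge: (46 − 0.5×26)×12 = 396 mm². R_n = min(0.6×450×744, 0.6×345×1212) + 1.0×450×396 = min(200.88, 250.88) + 178.2 = 379.08 kN. φR_n = 0.75 × 379.08 = 284.3 kN.
Tension rupture (net): A_n = (156 − 1×26)×12 = 1560 mm² (U = 1.0, A_e = A_n). φR_n = 0.75 × 450 × 1560 = 526.5 kN.
Governing: min(660.3, 315.9, 581.3, 284.3, 526.5) = 284.3 kN → block shear.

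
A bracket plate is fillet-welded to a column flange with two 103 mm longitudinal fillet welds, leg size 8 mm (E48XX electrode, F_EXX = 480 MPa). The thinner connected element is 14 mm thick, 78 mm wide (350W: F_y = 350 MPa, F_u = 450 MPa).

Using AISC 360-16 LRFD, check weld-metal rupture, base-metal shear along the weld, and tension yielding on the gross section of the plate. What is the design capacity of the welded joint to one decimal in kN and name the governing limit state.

Weld metal: throat = 0.707×8 = 5.656 mm, L = 2×103 = 206 mm. φR_n = 0.75 × 0.6 × 480 × 5.656 × 206 = 251.7 kN.
Base metal shear (14 mm plate): yield φR_n = 1.0×0.6×350×14×206 = 605.6 kN; rupture φR_n = 0.75×0.6×450×14×206 = 584.0 kN; take 584.0 kN (rupture).
Tension yield (gross): A_g = 78×14 = 1092 mm². φR_n = 0.90 × 350 × 1092 = 344.0 kN.
Governing: min(251.7, 584.0, 344.0) = 251.7 kN → weld metal.

251.7 kN (weld metal governs)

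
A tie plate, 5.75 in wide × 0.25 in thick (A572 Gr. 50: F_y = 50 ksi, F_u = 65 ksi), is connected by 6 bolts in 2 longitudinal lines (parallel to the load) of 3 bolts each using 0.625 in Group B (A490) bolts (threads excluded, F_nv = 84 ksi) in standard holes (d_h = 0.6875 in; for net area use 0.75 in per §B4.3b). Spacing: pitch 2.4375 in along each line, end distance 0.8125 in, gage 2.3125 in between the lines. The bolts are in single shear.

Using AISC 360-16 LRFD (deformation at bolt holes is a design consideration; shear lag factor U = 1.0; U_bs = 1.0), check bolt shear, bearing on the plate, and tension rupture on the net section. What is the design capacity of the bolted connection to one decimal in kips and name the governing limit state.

Bolt shear: A_b = π(0.625)²/4 = 0.3068 in². φR_n = 0.75 × 84 × 0.3068 × 6 × 1 = 116.0 kips.
Bearing (0.25 in plate, F_u = 65 ksi): end bolts L_c = 0.8125 − 0.6875/2 = 0.46875, R_n = min(1.2×0.46875×0.25×65, 2.4×0.625×0.25×65) = 9.1406 kips/bolt; interior L_c = 2.4375 − 0.6875 = 1.75, R_n = 24.375 kips/bolt. φR_n = 0.75 × (2×9.1406 + 4×24.375) = 86.8 kips.
Tension rupture (net): A_n = (5.75 − 2×0.75)×0.25 = 1.0625 in² (U = 1.0, A_e = A_n). φR_n = 0.75 × 65 × 1.0625 = 51.8 kips.
Governing: min(116.0, 86.8, 51.8) = 51.8 kips → net-section rupture.

51.8 kips (net-section rupture governs)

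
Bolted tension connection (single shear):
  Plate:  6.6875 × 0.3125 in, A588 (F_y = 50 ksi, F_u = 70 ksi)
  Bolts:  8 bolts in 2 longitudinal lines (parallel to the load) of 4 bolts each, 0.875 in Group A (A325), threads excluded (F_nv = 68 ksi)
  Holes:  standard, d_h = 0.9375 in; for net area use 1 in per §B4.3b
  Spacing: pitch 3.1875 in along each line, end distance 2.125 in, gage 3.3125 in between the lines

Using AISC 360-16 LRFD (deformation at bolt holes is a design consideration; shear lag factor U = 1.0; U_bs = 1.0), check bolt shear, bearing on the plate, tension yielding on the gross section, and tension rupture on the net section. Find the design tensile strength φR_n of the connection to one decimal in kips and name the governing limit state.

76.9 kips (net-section rupture governs)

Bolt shear: A_b = π(0.875)²/4 = 0.60132 in². φR_n = 0.75 × 68 × 0.60132 × 8 × 1 = 245.3 kips.
Bearing (0.3125 in plate, F_u = 70 ksi): end bolts L_c = 2.125 − 0.9375/2 = 1.65625, R_n = min(1.2×1.65625×0.3125×70, 2.4×0.875×0.3125×70) = 43.477 kips/bolt; interior L_c = 3.1875 − 0.9375 = 2.25, R_n = 45.938 kips/bolt. φR_n = 0.75 × (2×43.477 + 6×45.938) = 271.9 kips.
Tension yield (gross): A_g = 6.6875×0.3125 = 2.0898 in². φR_n = 0.90 × 50 × 2.0898 = 94.0 kips.
Tension rupture (net): A_n = (6.6875 − 2×1)×0.3125 = 1.4648 in² (U = 1.0, A_e = A_n). φR_n = 0.75 × 70 × 1.4648 = 76.9 kips.
Governing: min(245.3, 271.9, 94.0, 76.9) = 76.9 kips → net-section rupture.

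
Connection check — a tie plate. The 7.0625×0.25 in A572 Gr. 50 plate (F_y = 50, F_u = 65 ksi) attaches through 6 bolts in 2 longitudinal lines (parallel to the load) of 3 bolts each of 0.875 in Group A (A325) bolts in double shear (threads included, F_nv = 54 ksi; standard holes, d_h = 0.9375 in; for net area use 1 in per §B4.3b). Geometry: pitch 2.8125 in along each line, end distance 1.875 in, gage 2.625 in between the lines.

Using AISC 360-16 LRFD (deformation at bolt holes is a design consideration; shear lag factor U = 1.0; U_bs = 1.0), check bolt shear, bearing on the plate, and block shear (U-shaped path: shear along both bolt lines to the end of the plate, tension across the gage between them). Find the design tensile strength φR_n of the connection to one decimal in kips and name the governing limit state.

92.9 kips (block shear governs)

Bolt shear: A_b = π(0.875)²/4 = 0.60132 in². φR_n = 0.75 × 54 × 0.60132 × 6 × 2 = 292.2 kips.
Bearing (0.25 in plate, F_u = 65 ksi): end bolts L_c = 1.875 − 0.9375/2 = 1.40625, R_n = min(1.2×1.40625×0.25×65, 2.4×0.875×0.25×65) = 27.422 kips/bolt; interior L_c = 2.8125 − 0.9375 = 1.875, R_n = 34.125 kips/bolt. φR_n = 0.75 × (2×27.422 + 4×34.125) = 143.5 kips.
Block shear: shear path 2×[1.875+2×2.8125] = 2×7.5 in, A_gv = 3.75, A_nv = 2×(7.5 − 2.5×1)×0.25 = 2.5 in²; tension across gage: (2.625 − 1×1)×0.25 = 0.40625 in². R_n = min(0.6×65×2.5, 0.6×50×3.75) + 1.0×65×0.40625 = min(97.5, 112.5) + 26.406 = 123.91 kips. φR_n = 0.75 × 123.91 = 92.9 kips.
Governing: min(292.2, 143.5, 92.9) = 92.9 kips → block shear.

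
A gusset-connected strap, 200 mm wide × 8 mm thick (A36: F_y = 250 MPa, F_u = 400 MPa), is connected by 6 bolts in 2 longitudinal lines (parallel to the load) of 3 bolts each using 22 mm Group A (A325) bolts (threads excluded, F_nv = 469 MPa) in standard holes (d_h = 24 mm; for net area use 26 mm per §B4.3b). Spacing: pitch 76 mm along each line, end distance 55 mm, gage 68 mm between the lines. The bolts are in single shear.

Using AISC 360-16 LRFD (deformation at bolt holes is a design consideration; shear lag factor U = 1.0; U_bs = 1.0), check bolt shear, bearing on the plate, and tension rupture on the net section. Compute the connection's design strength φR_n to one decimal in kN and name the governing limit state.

Bolt shear: A_b = π(22)²/4 = 380.13 mm². φR_n = 0.75 × 469 × 380.13 × 6 × 1 = 802.3 kN.
Bearing (8 mm plate, F_u = 400 MPa): end bolts L_c = 55 − 24/2 = 43, R_n = min(1.2×43×8×400, 2.4×22×8×400) = 165.12 kN/bolt; interior L_c = 76 − 24 = 52, R_n = 168.96 kN/bolt. φR_n = 0.75 × (2×165.12 + 4×168.96) = 754.6 kN.
Tension rupture (net): A_n = (200 − 2×26)×8 = 1184 mm² (U = 1.0, A_e = A_n). φR_n = 0.75 × 400 × 1184 = 355.2 kN.
Governing: min(802.3, 754.6, 355.2) = 355.2 kN → net-section rupture.

355.2 kN (net-section rupture governs)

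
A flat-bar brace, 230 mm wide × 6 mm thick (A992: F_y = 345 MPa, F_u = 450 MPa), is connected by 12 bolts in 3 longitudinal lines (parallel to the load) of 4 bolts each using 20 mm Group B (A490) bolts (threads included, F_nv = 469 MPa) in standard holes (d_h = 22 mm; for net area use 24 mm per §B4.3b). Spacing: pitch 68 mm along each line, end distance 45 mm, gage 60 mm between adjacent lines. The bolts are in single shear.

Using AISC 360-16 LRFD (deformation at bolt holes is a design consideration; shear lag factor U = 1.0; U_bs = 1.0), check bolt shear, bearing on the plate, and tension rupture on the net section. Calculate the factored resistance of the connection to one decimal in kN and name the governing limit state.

320.0 kN (net-section rupture governs)

Bolt shear: A_b = π(20)²/4 = 314.16 mm². φR_n = 0.75 × 469 × 314.16 × 12 × 1 = 1326.1 kN.
Bearing (6 mm plate, F_u = 450 MPa): end bolts L_c = 45 − 22/2 = 34, R_n = min(1.2×34×6×450, 2.4×20×6×450) = 110.16 kN/bolt; interior L_c = 68 − 22 = 46, R_n = 129.6 kN/bolt. φR_n = 0.75 × (3×110.16 + 9×129.6) = 1122.7 kN.
Tension rupture (net): A_n = (230 − 3×24)×6 = 948 mm² (U = 1.0, A_e = A_n). φR_n = 0.75 × 450 × 948 = 320.0 kN.
Governing: min(1326.1, 1122.7, 320.0) = 320.0 kN → net-section rupture.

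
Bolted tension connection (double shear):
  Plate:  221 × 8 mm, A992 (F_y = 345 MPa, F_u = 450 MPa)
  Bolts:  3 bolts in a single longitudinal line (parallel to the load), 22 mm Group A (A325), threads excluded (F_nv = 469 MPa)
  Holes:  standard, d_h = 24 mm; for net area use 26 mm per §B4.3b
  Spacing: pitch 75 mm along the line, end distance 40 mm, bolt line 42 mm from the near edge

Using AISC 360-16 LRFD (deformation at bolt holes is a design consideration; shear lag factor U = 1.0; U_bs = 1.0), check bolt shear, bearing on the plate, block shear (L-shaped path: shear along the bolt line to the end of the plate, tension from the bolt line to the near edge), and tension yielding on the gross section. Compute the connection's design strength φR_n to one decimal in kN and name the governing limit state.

Bolt shear: A_b = π(22)²/4 = 380.13 mm². φR_n = 0.75 × 469 × 380.13 × 3 × 2 = 802.3 kN.
Bearing (8 mm plate, F_u = 450 MPa): end bolts L_c = 40 − 24/2 = 28, R_n = min(1.2×28×8×450, 2.4×22×8×450) = 120.96 kN/bolt; interior L_c = 75 − 24 = 51, R_n = 190.08 kN/bolt. φR_n = 0.75 × (1×120.96 + 2×190.08) = 375.8 kN.
Block shear: shear path 1×[40+2×75] = 1×190 mm, A_gv = 1520, A_nv = 1×(190 − 2.5×26)×8 = 1000 mm²; tension to near edge: (42 − 0.5×26)×8 = 232 mm². R_n = min(0.6×450×1000, 0.6×345×1520) + 1.0×450×232 = min(270, 314.64) + 104.4 = 374.4 kN. φR_n = 0.75 × 374.4 = 280.8 kN.
Tension yield (gross): A_g = 221×8 = 1768 mm². φR_n = 0.90 × 345 × 1768 = 549.0 kN.
Governing: min(802.3, 375.8, 280.8, 549.0) = 280.8 kN → block shear.

280.8 kN (block shear governs)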